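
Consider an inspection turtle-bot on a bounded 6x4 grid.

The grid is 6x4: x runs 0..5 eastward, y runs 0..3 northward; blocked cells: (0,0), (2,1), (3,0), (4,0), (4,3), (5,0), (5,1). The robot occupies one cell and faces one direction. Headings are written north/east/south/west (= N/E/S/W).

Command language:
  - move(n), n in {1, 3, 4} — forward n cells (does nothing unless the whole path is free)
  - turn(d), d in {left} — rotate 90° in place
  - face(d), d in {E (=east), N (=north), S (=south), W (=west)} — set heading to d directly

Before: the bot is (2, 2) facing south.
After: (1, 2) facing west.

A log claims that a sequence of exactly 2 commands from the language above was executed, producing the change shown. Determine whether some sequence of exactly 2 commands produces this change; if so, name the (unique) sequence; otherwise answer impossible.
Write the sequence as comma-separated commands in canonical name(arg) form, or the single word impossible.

face(W), move(1)

key: cell and facing (now W) both changed — the 2 commands mix motion and turning
from: (2, 2) facing south
[1] after face(W): (2, 2) facing west
[2] after move(1): (1, 2) facing west
uniquely the one of 64 2-step routes that fits.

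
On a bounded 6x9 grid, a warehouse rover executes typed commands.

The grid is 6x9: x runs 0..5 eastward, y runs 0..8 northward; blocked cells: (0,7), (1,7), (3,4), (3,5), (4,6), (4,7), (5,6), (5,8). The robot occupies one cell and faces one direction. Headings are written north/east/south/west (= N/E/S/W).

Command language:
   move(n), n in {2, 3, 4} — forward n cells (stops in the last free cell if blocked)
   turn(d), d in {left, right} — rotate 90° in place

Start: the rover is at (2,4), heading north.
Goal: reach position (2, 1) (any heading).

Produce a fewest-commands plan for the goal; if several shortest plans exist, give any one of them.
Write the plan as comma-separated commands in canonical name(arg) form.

from: at (2,4), heading north
1. turn(right) → at (2,4), heading east
2. turn(right) → at (2,4), heading south
3. move(3) → at (2,1), heading south
minimal: 3 command(s), checked below 3.

turn(right), turn(right), move(3)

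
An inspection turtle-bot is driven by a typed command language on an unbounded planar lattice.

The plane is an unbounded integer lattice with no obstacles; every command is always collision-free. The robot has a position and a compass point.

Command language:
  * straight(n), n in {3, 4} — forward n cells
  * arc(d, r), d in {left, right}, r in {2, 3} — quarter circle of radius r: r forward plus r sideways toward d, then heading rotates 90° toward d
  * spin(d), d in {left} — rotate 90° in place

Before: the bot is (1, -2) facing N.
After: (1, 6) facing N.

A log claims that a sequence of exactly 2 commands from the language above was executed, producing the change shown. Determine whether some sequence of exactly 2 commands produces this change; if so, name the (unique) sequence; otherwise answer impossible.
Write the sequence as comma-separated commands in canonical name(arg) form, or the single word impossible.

straight(4), straight(4)

key: heading stays N — no command in the sequence turns
start: (1, -2) facing N
step 1 (straight(4)): (1, 2) facing N
step 2 (straight(4)): (1, 6) facing N
all 49 alternatives checked — unique.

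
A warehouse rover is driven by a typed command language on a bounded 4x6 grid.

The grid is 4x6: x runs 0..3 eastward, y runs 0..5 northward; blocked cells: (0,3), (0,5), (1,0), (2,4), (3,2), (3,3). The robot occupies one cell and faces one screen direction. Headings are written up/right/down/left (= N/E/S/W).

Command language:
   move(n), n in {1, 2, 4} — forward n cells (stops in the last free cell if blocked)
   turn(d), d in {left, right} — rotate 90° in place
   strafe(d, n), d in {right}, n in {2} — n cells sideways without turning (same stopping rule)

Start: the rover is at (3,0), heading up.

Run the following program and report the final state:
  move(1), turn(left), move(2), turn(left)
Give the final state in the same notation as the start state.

at (1,1), heading down

t0: at (3,0), heading up
1. move(1) → at (3,1), heading up
2. turn(left) → at (3,1), heading left
3. move(2) → at (1,1), heading left
4. turn(left) → at (1,1), heading down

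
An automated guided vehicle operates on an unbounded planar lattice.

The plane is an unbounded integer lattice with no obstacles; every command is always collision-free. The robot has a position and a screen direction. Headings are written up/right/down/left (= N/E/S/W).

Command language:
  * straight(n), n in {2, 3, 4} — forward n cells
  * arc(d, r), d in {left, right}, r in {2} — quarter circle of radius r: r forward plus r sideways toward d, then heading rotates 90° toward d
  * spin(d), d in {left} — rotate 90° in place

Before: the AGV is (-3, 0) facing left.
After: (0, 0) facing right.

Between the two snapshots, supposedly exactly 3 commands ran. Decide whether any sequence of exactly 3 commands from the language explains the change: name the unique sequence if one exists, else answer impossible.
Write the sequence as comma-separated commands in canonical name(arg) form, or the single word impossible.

key: order matters: swapping spin(left) and straight(3) lands elsewhere
begin: (-3, 0) facing left
1. spin(left) → (-3, 0) facing down
2. spin(left) → (-3, 0) facing right
3. straight(3) → (0, 0) facing right
uniquely the one of 216 3-step routes that fits.

spin(left), spin(left), straight(3)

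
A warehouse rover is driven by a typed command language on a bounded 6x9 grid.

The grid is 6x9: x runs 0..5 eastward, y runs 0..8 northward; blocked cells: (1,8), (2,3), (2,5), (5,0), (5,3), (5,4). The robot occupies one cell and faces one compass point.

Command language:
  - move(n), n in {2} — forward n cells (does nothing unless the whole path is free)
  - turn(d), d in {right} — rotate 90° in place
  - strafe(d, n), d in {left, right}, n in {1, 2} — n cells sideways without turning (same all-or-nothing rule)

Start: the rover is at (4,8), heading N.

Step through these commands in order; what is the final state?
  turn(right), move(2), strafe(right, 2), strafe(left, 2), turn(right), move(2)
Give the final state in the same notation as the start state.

at (4,6), heading S

t0: at (4,8), heading N
[1] after turn(right): at (4,8), heading E
[2] after move(2): at (4,8), heading E
[3] after strafe(right, 2): at (4,6), heading E
[4] after strafe(left, 2): at (4,8), heading E
[5] after turn(right): at (4,8), heading S
[6] after move(2): at (4,6), heading S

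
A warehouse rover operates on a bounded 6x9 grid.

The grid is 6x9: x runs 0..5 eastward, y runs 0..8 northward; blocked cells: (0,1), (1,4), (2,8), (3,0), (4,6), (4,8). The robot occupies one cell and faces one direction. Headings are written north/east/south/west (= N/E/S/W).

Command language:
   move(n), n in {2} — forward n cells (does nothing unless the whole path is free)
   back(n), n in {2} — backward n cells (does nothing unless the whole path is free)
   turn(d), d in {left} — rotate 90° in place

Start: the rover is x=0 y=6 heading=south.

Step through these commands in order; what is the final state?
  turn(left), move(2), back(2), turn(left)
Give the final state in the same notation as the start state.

begin: x=0 y=6 heading=south
[1] after turn(left): x=0 y=6 heading=east
[2] after move(2): x=2 y=6 heading=east
[3] after back(2): x=0 y=6 heading=east
[4] after turn(left): x=0 y=6 heading=north

x=0 y=6 heading=north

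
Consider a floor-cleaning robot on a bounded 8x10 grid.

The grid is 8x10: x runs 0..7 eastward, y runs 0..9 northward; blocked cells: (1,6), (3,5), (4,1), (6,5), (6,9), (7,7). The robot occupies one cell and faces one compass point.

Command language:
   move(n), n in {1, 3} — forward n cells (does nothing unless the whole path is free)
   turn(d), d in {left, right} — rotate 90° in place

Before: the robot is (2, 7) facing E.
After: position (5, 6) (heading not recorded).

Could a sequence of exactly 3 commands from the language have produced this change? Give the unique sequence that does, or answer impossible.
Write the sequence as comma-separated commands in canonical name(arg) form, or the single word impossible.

move(3), turn(right), move(1)

key: running move(1) before move(3) would end elsewhere — order is forced
begin: (2, 7) facing E
t=1 move(3) ⇒ (5, 7) facing E
t=2 turn(right) ⇒ (5, 7) facing S
t=3 move(1) ⇒ (5, 6) facing S
all 64 alternatives checked — unique.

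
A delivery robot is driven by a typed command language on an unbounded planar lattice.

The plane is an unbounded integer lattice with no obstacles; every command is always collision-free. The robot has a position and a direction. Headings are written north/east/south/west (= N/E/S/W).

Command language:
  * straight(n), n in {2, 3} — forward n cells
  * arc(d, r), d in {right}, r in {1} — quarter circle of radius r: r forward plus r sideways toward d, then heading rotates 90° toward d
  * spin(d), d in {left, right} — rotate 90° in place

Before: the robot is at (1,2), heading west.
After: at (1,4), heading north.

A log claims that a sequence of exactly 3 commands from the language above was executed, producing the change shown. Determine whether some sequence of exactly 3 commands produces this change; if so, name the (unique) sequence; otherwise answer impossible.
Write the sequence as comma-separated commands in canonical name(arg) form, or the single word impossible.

arc(right, 1), arc(right, 1), spin(left)

key: running spin(left) before arc(right, 1) would end elsewhere — order is forced
start: at (1,2), heading west
step 1 (arc(right, 1)): at (0,3), heading north
step 2 (arc(right, 1)): at (1,4), heading east
step 3 (spin(left)): at (1,4), heading north
no other 3-command option fits: unique.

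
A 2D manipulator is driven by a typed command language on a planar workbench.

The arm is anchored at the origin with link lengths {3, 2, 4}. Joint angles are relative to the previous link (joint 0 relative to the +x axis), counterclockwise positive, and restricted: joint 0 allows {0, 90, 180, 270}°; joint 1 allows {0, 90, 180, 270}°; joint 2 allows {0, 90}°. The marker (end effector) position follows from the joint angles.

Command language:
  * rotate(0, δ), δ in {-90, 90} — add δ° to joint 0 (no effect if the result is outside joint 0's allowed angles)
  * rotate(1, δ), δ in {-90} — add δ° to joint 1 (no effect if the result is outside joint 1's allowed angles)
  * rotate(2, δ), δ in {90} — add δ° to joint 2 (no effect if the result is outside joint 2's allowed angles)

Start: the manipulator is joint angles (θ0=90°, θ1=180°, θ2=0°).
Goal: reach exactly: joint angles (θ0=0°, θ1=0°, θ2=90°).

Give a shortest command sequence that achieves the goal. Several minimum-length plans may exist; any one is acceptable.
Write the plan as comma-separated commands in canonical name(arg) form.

rotate(0, -90), rotate(1, -90), rotate(1, -90), rotate(2, 90)

begin: joint angles (θ0=90°, θ1=180°, θ2=0°)
[1] after rotate(0, -90): joint angles (θ0=0°, θ1=180°, θ2=0°)
[2] after rotate(1, -90): joint angles (θ0=0°, θ1=90°, θ2=0°)
[3] after rotate(1, -90): joint angles (θ0=0°, θ1=0°, θ2=0°)
[4] after rotate(2, 90): joint angles (θ0=0°, θ1=0°, θ2=90°)
nothing shorter than 4 reaches the goal.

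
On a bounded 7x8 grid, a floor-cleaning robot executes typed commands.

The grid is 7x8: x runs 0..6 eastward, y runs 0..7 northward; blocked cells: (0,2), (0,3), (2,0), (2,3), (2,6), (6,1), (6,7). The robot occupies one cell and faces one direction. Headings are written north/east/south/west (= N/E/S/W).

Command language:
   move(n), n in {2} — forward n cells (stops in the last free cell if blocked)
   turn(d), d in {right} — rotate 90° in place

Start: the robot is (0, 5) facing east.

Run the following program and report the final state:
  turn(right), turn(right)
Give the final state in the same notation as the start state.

(0, 5) facing west

begin: (0, 5) facing east
step 1 (turn(right)): (0, 5) facing south
step 2 (turn(right)): (0, 5) facing west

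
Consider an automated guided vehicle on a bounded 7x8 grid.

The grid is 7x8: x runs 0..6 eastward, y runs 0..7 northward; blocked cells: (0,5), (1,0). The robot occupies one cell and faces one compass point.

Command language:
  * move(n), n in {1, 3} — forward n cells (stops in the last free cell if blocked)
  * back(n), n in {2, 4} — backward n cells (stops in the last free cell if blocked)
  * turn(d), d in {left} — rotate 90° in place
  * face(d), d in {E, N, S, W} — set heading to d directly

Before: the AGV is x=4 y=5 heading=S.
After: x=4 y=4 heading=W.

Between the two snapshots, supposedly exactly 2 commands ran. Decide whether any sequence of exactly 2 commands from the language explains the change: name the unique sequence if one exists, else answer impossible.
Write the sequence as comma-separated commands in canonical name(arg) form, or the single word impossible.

move(1), face(W)

key: order matters: swapping move(1) and face(W) lands elsewhere
t0: x=4 y=5 heading=S
t=1 move(1) ⇒ x=4 y=4 heading=S
t=2 face(W) ⇒ x=4 y=4 heading=W
no other 2-command option fits: unique.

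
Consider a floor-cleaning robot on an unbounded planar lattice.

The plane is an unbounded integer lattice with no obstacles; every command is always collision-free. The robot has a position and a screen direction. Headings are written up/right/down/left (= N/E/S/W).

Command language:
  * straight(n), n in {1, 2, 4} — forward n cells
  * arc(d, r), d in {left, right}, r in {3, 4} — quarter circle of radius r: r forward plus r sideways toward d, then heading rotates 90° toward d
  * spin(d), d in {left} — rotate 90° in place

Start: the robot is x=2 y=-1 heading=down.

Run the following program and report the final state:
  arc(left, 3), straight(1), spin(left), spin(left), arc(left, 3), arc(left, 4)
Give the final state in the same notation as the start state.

x=7 y=-11 heading=right

initial: x=2 y=-1 heading=down
t=1 arc(left, 3) ⇒ x=5 y=-4 heading=right
t=2 straight(1) ⇒ x=6 y=-4 heading=right
t=3 spin(left) ⇒ x=6 y=-4 heading=up
t=4 spin(left) ⇒ x=6 y=-4 heading=left
t=5 arc(left, 3) ⇒ x=3 y=-7 heading=down
t=6 arc(left, 4) ⇒ x=7 y=-11 heading=right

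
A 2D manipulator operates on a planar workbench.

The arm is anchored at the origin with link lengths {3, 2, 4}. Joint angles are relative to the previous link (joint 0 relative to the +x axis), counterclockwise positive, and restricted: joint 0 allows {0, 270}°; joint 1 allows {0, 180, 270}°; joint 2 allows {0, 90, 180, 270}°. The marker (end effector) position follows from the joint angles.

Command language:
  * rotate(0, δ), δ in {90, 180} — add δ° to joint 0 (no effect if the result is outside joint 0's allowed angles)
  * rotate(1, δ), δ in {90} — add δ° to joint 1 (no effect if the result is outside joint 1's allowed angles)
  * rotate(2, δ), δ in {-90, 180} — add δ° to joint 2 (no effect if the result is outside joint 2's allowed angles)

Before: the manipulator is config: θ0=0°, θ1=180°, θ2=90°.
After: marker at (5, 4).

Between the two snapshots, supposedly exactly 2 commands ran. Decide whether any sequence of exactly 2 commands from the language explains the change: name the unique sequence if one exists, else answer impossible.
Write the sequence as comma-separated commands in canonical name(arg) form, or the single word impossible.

start: config: θ0=0°, θ1=180°, θ2=90°
1. rotate(1, 90) → config: θ0=0°, θ1=270°, θ2=90°
2. rotate(1, 90) → config: θ0=0°, θ1=0°, θ2=90°
all 25 alternatives checked — unique.

rotate(1, 90), rotate(1, 90)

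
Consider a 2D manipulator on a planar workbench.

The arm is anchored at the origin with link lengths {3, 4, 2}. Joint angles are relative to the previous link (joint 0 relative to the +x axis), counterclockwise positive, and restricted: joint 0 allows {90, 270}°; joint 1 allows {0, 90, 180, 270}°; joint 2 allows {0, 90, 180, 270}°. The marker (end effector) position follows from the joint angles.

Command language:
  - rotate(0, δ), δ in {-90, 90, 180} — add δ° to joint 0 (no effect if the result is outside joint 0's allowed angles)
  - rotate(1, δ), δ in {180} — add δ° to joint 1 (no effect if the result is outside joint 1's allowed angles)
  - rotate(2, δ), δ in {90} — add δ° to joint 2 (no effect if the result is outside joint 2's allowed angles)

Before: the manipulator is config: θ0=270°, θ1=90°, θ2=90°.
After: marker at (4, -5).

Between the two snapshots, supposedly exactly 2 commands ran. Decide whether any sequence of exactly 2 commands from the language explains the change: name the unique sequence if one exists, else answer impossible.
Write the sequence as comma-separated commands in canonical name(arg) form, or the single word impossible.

rotate(2, 90), rotate(2, 90)

begin: config: θ0=270°, θ1=90°, θ2=90°
t=1 rotate(2, 90) ⇒ config: θ0=270°, θ1=90°, θ2=180°
t=2 rotate(2, 90) ⇒ config: θ0=270°, θ1=90°, θ2=270°
no other 2-command option fits: unique.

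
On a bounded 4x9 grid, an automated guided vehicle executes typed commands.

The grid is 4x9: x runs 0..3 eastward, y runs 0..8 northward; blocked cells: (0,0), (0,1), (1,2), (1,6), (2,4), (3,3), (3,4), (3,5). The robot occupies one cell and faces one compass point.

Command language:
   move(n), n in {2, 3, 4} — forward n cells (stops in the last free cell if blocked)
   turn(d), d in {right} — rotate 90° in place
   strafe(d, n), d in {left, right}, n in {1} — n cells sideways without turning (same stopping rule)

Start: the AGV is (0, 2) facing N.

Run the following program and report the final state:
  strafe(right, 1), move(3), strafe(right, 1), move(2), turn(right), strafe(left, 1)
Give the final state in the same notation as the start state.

(1, 5) facing E

start: (0, 2) facing N
1. strafe(right, 1) → (0, 2) facing N
2. move(3) → (0, 5) facing N
3. strafe(right, 1) → (1, 5) facing N
4. move(2) → (1, 5) facing N
5. turn(right) → (1, 5) facing E
6. strafe(left, 1) → (1, 5) facing E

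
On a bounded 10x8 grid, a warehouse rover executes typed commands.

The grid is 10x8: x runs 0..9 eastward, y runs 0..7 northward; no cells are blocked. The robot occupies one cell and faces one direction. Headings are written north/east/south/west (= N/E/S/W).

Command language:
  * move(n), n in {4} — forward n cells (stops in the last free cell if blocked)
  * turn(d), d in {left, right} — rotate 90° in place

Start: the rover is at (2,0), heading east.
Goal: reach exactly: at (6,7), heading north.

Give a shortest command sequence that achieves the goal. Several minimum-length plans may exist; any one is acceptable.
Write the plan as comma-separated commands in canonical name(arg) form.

move(4), turn(left), move(4), move(4)

start: at (2,0), heading east
[1] after move(4): at (6,0), heading east
[2] after turn(left): at (6,0), heading north
[3] after move(4): at (6,4), heading north
[4] after move(4): at (6,7), heading north
shorter routes all fall short; 4 is best.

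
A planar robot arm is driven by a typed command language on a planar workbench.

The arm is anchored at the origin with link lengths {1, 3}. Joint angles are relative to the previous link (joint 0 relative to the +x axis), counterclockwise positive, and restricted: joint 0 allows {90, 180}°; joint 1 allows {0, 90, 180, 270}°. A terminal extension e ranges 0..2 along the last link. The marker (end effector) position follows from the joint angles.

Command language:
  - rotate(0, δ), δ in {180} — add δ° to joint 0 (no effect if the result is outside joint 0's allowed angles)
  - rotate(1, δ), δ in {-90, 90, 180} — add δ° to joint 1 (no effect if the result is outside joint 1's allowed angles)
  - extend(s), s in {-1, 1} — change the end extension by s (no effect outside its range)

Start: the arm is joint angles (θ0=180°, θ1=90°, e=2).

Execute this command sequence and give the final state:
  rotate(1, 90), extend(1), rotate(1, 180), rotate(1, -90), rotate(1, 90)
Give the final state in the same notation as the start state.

joint angles (θ0=180°, θ1=0°, e=2)

begin: joint angles (θ0=180°, θ1=90°, e=2)
step 1 (rotate(1, 90)): joint angles (θ0=180°, θ1=180°, e=2)
step 2 (extend(1)): joint angles (θ0=180°, θ1=180°, e=2)
step 3 (rotate(1, 180)): joint angles (θ0=180°, θ1=0°, e=2)
step 4 (rotate(1, -90)): joint angles (θ0=180°, θ1=270°, e=2)
step 5 (rotate(1, 90)): joint angles (θ0=180°, θ1=0°, e=2)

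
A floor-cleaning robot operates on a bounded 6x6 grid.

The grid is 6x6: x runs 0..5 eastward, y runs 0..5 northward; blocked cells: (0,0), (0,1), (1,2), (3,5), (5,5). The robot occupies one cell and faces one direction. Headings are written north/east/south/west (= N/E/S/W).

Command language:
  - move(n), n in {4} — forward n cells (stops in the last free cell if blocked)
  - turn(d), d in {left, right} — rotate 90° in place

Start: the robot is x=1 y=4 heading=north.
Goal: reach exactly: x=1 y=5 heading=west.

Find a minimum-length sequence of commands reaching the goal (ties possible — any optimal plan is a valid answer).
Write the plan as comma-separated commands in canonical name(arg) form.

initial: x=1 y=4 heading=north
1. move(4) → x=1 y=5 heading=north
2. turn(left) → x=1 y=5 heading=west
minimal: 2 command(s), checked below 2.

move(4), turn(left)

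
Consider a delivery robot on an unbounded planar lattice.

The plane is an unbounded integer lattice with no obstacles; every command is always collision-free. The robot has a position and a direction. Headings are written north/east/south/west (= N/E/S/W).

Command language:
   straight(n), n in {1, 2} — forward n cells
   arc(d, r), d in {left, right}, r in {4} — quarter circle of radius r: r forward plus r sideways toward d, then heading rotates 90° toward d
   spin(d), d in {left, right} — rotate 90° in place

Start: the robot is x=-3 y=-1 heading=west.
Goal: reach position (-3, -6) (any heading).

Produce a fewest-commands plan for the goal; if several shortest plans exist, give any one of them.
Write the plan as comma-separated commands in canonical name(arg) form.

t0: x=-3 y=-1 heading=west
step 1 (spin(left)): x=-3 y=-1 heading=south
step 2 (straight(2)): x=-3 y=-3 heading=south
step 3 (straight(2)): x=-3 y=-5 heading=south
step 4 (straight(1)): x=-3 y=-6 heading=south
no 3-step plan works, so 4 is optimal.

spin(left), straight(2), straight(2), straight(1)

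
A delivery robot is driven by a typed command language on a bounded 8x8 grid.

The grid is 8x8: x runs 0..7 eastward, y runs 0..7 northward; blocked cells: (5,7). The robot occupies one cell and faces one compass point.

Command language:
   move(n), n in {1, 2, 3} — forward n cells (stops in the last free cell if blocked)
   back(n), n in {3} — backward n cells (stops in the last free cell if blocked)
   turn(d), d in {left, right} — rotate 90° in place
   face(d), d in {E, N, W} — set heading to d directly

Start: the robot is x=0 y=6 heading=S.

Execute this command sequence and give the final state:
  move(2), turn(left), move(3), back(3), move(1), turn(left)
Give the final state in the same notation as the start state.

x=1 y=4 heading=N

initial: x=0 y=6 heading=S
[1] after move(2): x=0 y=4 heading=S
[2] after turn(left): x=0 y=4 heading=E
[3] after move(3): x=3 y=4 heading=E
[4] after back(3): x=0 y=4 heading=E
[5] after move(1): x=1 y=4 heading=E
[6] after turn(left): x=1 y=4 heading=N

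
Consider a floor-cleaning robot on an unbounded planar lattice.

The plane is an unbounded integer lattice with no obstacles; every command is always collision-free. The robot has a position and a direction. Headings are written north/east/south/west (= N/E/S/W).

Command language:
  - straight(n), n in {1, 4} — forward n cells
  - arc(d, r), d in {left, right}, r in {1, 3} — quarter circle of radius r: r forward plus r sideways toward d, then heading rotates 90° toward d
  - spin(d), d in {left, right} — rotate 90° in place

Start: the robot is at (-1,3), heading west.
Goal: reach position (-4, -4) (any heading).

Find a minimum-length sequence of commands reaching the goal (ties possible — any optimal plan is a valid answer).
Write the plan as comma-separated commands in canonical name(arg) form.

initial: at (-1,3), heading west
[1] after arc(left, 3): at (-4,0), heading south
[2] after straight(4): at (-4,-4), heading south
shorter routes all fall short; 2 is best.

arc(left, 3), straight(4)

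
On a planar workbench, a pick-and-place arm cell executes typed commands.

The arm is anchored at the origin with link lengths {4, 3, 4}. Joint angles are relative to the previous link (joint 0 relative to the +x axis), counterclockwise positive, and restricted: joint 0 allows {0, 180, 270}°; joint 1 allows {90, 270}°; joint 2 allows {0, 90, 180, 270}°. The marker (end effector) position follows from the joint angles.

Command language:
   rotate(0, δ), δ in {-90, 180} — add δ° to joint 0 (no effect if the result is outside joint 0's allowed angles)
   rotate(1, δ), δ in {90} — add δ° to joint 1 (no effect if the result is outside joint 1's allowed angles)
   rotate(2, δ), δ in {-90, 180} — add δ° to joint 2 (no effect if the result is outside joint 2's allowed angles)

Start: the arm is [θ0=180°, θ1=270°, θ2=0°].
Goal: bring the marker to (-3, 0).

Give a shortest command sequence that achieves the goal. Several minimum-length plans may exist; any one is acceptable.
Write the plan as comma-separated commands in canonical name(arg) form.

start: [θ0=180°, θ1=270°, θ2=0°]
step 1 (rotate(2, -90)): [θ0=180°, θ1=270°, θ2=270°]
step 2 (rotate(0, 180)): [θ0=0°, θ1=270°, θ2=270°]
step 3 (rotate(0, -90)): [θ0=270°, θ1=270°, θ2=270°]
minimal: 3 command(s), checked below 3.

rotate(2, -90), rotate(0, 180), rotate(0, -90)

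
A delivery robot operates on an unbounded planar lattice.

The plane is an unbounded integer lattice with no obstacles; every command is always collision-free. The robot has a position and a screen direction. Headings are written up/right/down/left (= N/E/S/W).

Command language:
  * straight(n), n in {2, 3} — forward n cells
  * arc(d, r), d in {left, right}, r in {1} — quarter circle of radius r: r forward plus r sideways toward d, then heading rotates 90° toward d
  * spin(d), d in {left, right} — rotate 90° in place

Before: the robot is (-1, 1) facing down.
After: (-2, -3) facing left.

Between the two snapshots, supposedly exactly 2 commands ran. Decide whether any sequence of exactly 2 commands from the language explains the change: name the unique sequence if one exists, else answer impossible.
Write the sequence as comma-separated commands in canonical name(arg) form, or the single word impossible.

key: cell and facing (now W) both changed — the 2 commands mix motion and turning
initial: (-1, 1) facing down
step 1 (straight(3)): (-1, -2) facing down
step 2 (arc(right, 1)): (-2, -3) facing left
all 36 alternatives checked — unique.

straight(3), arc(right, 1)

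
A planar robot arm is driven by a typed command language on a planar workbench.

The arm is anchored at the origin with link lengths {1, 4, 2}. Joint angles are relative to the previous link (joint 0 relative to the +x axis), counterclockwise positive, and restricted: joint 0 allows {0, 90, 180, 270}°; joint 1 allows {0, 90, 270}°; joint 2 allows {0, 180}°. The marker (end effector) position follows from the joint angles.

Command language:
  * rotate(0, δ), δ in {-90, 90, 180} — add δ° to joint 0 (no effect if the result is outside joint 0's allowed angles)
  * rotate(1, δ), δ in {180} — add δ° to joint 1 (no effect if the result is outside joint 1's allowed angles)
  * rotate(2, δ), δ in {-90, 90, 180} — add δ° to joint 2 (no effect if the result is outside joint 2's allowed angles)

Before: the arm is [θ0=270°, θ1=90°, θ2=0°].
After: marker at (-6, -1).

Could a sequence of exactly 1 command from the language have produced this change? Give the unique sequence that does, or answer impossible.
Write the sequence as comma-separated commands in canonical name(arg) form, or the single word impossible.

rotate(1, 180)

initial: [θ0=270°, θ1=90°, θ2=0°]
step 1 (rotate(1, 180)): [θ0=270°, θ1=270°, θ2=0°]
uniquely the one of 7 1-step routes that fits.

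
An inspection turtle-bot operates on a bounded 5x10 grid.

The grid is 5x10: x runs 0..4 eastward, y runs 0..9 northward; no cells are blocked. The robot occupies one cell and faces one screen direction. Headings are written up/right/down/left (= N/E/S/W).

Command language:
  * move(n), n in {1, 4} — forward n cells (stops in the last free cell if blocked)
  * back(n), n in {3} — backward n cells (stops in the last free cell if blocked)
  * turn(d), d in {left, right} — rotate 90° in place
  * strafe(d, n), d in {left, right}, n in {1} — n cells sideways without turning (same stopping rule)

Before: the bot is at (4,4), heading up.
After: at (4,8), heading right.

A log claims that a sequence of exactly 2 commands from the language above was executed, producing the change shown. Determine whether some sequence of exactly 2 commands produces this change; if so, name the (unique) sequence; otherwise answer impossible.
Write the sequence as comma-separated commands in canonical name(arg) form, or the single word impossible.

key: running turn(right) before move(4) would end elsewhere — order is forced
start: at (4,4), heading up
1. move(4) → at (4,8), heading up
2. turn(right) → at (4,8), heading right
no rival 2-sequence matches.

move(4), turn(right)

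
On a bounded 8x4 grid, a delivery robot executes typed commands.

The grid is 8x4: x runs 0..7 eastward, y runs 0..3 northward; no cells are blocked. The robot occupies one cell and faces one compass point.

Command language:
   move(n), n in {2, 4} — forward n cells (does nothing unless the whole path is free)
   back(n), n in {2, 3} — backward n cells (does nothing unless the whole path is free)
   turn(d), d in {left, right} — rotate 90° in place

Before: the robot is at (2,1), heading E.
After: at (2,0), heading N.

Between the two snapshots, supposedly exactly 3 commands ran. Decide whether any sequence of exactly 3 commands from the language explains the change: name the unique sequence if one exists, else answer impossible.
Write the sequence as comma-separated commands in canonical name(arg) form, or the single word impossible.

turn(left), move(2), back(3)

key: running back(3) before turn(left) would end elsewhere — order is forced
initial: at (2,1), heading E
step 1 (turn(left)): at (2,1), heading N
step 2 (move(2)): at (2,3), heading N
step 3 (back(3)): at (2,0), heading N
no other 3-command option fits: unique.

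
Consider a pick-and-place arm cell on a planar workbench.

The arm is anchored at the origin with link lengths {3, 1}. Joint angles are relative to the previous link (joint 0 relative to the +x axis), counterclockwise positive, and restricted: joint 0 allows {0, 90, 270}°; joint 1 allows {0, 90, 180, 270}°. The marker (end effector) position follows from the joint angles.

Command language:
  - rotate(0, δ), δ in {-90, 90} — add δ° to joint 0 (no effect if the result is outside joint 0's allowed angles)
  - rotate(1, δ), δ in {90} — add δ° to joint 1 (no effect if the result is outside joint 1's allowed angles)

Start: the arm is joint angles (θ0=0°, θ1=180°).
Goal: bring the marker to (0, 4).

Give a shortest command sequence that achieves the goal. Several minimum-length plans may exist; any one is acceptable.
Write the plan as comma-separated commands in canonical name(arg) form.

rotate(1, 90), rotate(1, 90), rotate(0, 90)

start: joint angles (θ0=0°, θ1=180°)
1. rotate(1, 90) → joint angles (θ0=0°, θ1=270°)
2. rotate(1, 90) → joint angles (θ0=0°, θ1=0°)
3. rotate(0, 90) → joint angles (θ0=90°, θ1=0°)
no 2-step plan works, so 3 is optimal.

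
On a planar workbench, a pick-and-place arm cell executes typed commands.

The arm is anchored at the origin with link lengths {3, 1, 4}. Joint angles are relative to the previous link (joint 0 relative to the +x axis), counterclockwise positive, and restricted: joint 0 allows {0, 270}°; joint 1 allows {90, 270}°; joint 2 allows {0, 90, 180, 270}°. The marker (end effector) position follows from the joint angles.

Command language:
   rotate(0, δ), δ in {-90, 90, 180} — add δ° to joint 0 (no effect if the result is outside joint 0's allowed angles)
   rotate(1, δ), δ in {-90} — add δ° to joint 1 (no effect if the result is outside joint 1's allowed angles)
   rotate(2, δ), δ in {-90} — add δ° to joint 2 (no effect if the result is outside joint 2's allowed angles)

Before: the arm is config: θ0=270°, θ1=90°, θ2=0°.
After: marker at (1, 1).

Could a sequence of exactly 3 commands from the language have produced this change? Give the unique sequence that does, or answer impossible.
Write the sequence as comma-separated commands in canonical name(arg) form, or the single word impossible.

begin: config: θ0=270°, θ1=90°, θ2=0°
t=1 rotate(2, -90) ⇒ config: θ0=270°, θ1=90°, θ2=270°
t=2 rotate(2, -90) ⇒ config: θ0=270°, θ1=90°, θ2=180°
t=3 rotate(2, -90) ⇒ config: θ0=270°, θ1=90°, θ2=90°
uniquely the one of 125 3-step routes that fits.

rotate(2, -90), rotate(2, -90), rotate(2, -90)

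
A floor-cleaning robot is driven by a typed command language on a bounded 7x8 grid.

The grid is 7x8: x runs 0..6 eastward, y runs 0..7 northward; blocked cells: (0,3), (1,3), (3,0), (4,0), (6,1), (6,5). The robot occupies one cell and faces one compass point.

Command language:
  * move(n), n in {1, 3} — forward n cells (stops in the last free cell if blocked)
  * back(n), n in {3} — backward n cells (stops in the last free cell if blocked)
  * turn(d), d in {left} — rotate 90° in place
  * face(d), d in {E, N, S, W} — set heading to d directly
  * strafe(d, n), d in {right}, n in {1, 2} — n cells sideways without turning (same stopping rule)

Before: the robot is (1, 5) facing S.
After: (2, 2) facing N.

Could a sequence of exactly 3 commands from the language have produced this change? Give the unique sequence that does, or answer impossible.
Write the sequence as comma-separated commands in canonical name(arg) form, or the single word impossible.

face(N), strafe(right, 1), back(3)

key: cell and facing (now N) both changed — the 3 commands mix motion and turning
t0: (1, 5) facing S
1. face(N) → (1, 5) facing N
2. strafe(right, 1) → (2, 5) facing N
3. back(3) → (2, 2) facing N
uniquely the one of 1000 3-step routes that fits.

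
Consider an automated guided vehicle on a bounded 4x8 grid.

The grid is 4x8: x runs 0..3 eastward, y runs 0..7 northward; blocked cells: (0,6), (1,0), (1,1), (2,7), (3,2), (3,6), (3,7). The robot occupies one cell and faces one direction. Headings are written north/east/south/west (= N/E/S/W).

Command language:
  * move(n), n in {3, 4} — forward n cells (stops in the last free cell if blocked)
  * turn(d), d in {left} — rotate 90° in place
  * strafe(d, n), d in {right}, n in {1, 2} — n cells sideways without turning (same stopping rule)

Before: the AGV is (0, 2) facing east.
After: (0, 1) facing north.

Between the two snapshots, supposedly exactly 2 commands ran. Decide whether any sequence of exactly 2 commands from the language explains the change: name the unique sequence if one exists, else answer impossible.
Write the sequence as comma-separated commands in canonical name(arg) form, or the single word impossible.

strafe(right, 1), turn(left)

key: running turn(left) before strafe(right, 1) would end elsewhere — order is forced
begin: (0, 2) facing east
step 1 (strafe(right, 1)): (0, 1) facing east
step 2 (turn(left)): (0, 1) facing north
all 25 alternatives checked — unique.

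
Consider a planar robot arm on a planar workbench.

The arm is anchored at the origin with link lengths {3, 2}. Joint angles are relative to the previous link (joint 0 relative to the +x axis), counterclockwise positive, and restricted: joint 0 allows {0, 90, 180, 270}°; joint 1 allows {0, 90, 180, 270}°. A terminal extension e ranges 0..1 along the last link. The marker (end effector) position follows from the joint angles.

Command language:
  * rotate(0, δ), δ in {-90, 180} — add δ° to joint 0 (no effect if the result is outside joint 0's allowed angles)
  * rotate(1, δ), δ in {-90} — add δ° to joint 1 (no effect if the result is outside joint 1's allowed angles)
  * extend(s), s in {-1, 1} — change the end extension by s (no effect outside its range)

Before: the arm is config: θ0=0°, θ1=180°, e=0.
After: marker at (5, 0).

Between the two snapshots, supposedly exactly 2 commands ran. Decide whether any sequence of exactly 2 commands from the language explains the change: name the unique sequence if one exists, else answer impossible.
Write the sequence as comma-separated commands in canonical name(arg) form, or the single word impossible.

start: config: θ0=0°, θ1=180°, e=0
t=1 rotate(1, -90) ⇒ config: θ0=0°, θ1=90°, e=0
t=2 rotate(1, -90) ⇒ config: θ0=0°, θ1=0°, e=0
no other 2-command option fits: unique.

rotate(1, -90), rotate(1, -90)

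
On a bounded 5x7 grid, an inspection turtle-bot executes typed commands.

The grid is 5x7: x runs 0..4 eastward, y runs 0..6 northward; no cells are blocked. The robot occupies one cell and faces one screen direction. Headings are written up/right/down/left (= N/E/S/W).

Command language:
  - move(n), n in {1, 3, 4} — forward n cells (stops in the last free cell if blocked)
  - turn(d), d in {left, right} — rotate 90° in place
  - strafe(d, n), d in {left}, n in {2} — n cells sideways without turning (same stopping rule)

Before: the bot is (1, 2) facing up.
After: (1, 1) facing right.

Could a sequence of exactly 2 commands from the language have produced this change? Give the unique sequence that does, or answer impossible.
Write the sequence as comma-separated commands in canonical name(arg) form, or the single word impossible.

impossible

every 2-command combo misses the target.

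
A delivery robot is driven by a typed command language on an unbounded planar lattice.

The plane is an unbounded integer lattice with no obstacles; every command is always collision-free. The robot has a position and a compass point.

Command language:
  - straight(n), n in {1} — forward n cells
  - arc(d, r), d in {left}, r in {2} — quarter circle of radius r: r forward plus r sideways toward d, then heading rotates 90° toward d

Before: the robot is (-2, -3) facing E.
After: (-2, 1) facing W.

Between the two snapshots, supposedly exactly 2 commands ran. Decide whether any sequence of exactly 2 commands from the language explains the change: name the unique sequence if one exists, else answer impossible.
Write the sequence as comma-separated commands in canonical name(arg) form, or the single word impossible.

arc(left, 2), arc(left, 2)

key: cell and facing (now W) both changed — the 2 commands mix motion and turning
start: (-2, -3) facing E
1. arc(left, 2) → (0, -1) facing N
2. arc(left, 2) → (-2, 1) facing W
all 4 alternatives checked — unique.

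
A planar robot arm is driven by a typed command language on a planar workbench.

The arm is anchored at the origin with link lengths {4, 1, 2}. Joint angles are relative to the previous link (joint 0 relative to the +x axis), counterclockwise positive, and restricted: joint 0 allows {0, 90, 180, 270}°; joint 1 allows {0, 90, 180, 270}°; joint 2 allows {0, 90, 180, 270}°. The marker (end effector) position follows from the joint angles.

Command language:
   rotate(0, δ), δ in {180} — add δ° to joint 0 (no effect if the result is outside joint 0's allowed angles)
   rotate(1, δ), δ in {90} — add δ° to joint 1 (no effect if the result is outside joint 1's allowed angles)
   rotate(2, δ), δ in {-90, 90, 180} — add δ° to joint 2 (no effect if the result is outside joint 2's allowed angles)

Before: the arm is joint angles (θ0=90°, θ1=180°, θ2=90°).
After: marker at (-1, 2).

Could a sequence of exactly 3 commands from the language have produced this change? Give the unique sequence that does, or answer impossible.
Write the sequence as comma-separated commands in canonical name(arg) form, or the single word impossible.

rotate(1, 90), rotate(1, 90), rotate(1, 90)

t0: joint angles (θ0=90°, θ1=180°, θ2=90°)
t=1 rotate(1, 90) ⇒ joint angles (θ0=90°, θ1=270°, θ2=90°)
t=2 rotate(1, 90) ⇒ joint angles (θ0=90°, θ1=0°, θ2=90°)
t=3 rotate(1, 90) ⇒ joint angles (θ0=90°, θ1=90°, θ2=90°)
all 125 alternatives checked — unique.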